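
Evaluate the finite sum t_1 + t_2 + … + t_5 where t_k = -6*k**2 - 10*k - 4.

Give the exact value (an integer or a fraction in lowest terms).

Σ = -500

Step 1: r(k) = (3*k**2 + 11*k + 10)/(3*k**2 + 5*k + 2).
Take A(k)=1, B(k)=1, C(k)=k**2 + 5*k/3 + 2/3.
Need (1)·f(k+1) − (1)·f(k) = k**2 + 5*k/3 + 2/3.
Degrees (0,0,2) ⇒ d ≤ 3.
A polynomial solution: f(k) = k**2*(k + 1)/3.
Then R = B(k−1)f/C = k**2/(3*k + 2), so s_k = R(k)·t_k = 2*k**2*(-k - 1).
Check: Δs_k = -6*k**2 - 10*k - 4. ✓
Evaluate s at k=6 and k=1: -504 and -4; difference -500.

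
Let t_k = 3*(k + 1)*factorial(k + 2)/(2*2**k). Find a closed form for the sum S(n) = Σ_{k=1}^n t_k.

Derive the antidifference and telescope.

S(n) = -9 + 3*factorial(n + 3)/(2*2**n)

t_(k+1)/t_k = (k + 2)*(k + 3)/(2*(k + 1)).
Take A(k)=k/2 + 3/2, B(k)=1, C(k)=k + 1.
Key eq: (k/2 + 3/2)·f(k+1) = (1)·f(k) + (k + 1).
Degrees (1,0,1) ⇒ d ≤ 0.
A polynomial solution: f(k) = 2.
Then R = B(k−1)f/C = 2/(k + 1), so s_k = R(k)·t_k = 3*factorial(k + 2)/2**k.
Δs = 3*(k + 1)*factorial(k + 2)/(2*2**k), as required.
Telescope: S(n) = s_(n+1) − s_(1) = 3*2**(-n - 1)*factorial(n + 3) − (9) = -9 + 3*factorial(n + 3)/(2*2**n).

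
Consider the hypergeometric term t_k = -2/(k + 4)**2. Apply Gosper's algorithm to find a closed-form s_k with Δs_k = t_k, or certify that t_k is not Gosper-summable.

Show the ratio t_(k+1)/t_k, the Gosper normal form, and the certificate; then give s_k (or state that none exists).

none (Gosper's algorithm certifies no s_k)

The ratio is (k + 4)**2/(k + 5)**2.
Normal form (A,B,C) = (k**2 + 8*k + 16, k**2 + 10*k + 25, 1).
Key eq: (k**2 + 8*k + 16)·f(k+1) = (k**2 + 8*k + 16)·f(k) + (1).
deg f ≤ 0 (via 2,2,0).
Generic f = c0 gives residual -1; -1 = 0 cannot hold, so t_k is not Gosper-summable.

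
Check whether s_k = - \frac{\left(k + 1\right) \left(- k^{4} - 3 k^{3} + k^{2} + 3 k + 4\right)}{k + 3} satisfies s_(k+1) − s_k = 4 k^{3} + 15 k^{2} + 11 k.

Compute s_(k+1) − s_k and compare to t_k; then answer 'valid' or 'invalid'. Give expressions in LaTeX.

s_(k+1) = (k**5 + 9*k**4 + 28*k**3 + 36*k**2 + 12*k - 8)/(k + 4)
s_(k+1) − s_k = (4*k**5 + 37*k**4 + 116*k**3 + 143*k**2 + 60*k - 8)/(k**2 + 7*k + 12)
(s_(k+1) − s_k) − t_k = 2*(-3*k**4 - 24*k**3 - 57*k**2 - 36*k - 4)/(k**2 + 7*k + 12)

Invalid: residual \frac{2 \left(- 3 k^{4} - 24 k^{3} - 57 k^{2} - 36 k - 4\right)}{k^{2} + 7 k + 12} ≠ 0.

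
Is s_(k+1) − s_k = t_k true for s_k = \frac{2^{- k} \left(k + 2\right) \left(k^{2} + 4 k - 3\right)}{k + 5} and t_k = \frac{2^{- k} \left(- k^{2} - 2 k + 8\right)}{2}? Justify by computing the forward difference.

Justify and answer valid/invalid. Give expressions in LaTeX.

s_(k+1) = (k + 3)*(4*k + (k + 1)**2 + 1)/(2*2**k*(k + 6))
s_(k+1) − s_k = (-k**4 - 10*k**3 - 17*k**2 + 58*k + 102)/(2*2**k*(k**2 + 11*k + 30))
(s_(k+1) − s_k) − t_k = 3*(k**3 + 9*k**2 + 10*k - 46)/(2*2**k*(k**2 + 11*k + 30))

Invalid: residual \frac{3 \cdot 2^{- k} \left(k^{3} + 9 k^{2} + 10 k - 46\right)}{2 \left(k^{2} + 11 k + 30\right)} ≠ 0.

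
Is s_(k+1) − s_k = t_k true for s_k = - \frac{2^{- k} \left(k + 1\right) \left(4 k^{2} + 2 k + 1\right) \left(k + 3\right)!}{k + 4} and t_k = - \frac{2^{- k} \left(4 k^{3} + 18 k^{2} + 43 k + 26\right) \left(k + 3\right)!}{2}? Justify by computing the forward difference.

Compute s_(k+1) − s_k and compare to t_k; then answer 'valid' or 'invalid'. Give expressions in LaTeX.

s_(k+1) = -(k + 2)*(4*k**2 + 10*k + 7)*factorial(k + 4)/(2*2**k*(k + 5))
s_(k+1) − s_k = -(4*k**5 + 42*k**4 + 183*k**3 + 452*k**2 + 512*k + 214)*factorial(k + 3)/(2*2**k*(k + 4)*(k + 5))
(s_(k+1) − s_k) − t_k = 3*(4*k**4 + 34*k**3 + 107*k**2 + 194*k + 102)*factorial(k + 3)/(2*2**k*(k + 4)*(k + 5))

Invalid: residual \frac{3 \cdot 2^{- k} \left(4 k^{4} + 34 k^{3} + 107 k^{2} + 194 k + 102\right) \left(k + 3\right)!}{2 \left(k + 4\right) \left(k + 5\right)} ≠ 0.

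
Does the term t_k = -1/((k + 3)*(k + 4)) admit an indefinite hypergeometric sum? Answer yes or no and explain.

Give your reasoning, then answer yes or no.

Yes. s_k = -k/(3*k + 9).

Step 1: r(k) = (k + 3)/(k + 5).
Take A(k)=k + 3, B(k)=k + 5, C(k)=1.
Set up (k + 3)·f(k+1) − (k + 4)·f(k) − (1) = 0.
From deg A=1, deg B=1, deg C=0: d=1.
Solving with deg f ≤ 1: f(k) = k/3.
Get s_k = R·t_k = -k/(3*k + 9) with R(k) = B(k−1)f(k)/C(k) = k*(k + 4)/3.
s_(k+1) − s_k = -1/(k**2 + 7*k + 12) = t_k.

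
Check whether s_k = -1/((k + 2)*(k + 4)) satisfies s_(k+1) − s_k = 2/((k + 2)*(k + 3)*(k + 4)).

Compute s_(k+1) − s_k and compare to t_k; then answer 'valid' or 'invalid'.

s_(k+1) = -1/((k + 3)*(k + 5))
s_(k+1) − s_k = (2*k + 7)/(k**4 + 14*k**3 + 71*k**2 + 154*k + 120)
(s_(k+1) − s_k) − t_k = -3/(k**4 + 14*k**3 + 71*k**2 + 154*k + 120)

Invalid: residual -3/(k**4 + 14*k**3 + 71*k**2 + 154*k + 120) ≠ 0.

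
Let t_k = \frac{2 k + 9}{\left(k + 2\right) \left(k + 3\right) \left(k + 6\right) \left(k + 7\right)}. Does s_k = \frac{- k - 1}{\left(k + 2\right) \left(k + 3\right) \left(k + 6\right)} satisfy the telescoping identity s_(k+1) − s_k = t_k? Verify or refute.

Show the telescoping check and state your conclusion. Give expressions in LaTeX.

s_(k+1) = (-k - 2)/((k + 3)*(k + 4)*(k + 7))
s_(k+1) − s_k = (2*k**2 + 11*k + 4)/(k**5 + 22*k**4 + 185*k**3 + 740*k**2 + 1404*k + 1008)
(s_(k+1) − s_k) − t_k = 2*(-3*k - 16)/(k**5 + 22*k**4 + 185*k**3 + 740*k**2 + 1404*k + 1008)

Invalid: residual \frac{2 \left(- 3 k - 16\right)}{k^{5} + 22 k^{4} + 185 k^{3} + 740 k^{2} + 1404 k + 1008} ≠ 0.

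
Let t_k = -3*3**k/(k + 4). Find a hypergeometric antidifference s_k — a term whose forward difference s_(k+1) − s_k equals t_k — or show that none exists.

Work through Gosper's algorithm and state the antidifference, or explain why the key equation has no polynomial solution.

none (Gosper's algorithm certifies no s_k)

The ratio is 3*(k + 4)/(k + 5).
Gosper form: A/B · C(k+1)/C(k) with A=3*k + 12, B=k + 5, C=1.
Set up (3*k + 12)·f(k+1) − (k + 4)·f(k) − (1) = 0.
d = -1 from the (1,1,0) case.
deg f ≤ -1 is impossible — no certificate.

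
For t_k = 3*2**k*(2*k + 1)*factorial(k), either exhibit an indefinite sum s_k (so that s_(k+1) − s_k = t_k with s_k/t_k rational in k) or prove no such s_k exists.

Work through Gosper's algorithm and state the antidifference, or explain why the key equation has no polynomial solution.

The ratio is 2*(k + 1)*(2*k + 3)/(2*k + 1).
So A=2*k + 2 and B=1, with C=k + 1/2.
Solve (2*k + 2)·f(k+1) − (1)·f(k) = k + 1/2.
d = 0 from the (1,0,1) case.
Coefficient equations give f(k) = 1/2.
So s_k = (B(k−1)f/C)·t_k = (1/(2*k + 1))·t_k = 3*2**k*factorial(k).
Verify: 3*2**k*(2*k + 1)*factorial(k) matches t_k.

s_k = 3*2**k*factorial(k)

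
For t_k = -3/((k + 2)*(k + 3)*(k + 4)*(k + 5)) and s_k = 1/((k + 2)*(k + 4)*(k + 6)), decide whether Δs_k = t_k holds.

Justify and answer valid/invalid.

Invalid: residual 3*(4*k + 23)/(k**6 + 27*k**5 + 295*k**4 + 1665*k**3 + 5104*k**2 + 8028*k + 5040) ≠ 0.

s_(k+1) = 1/((k + 3)*(k + 5)*(k + 7))
s_(k+1) − s_k = 1/((k + 3)*(k + 5)*(k + 7)) - 1/((k + 2)*(k + 4)*(k + 6))
(s_(k+1) − s_k) − t_k = 3*(4*k + 23)/(k**6 + 27*k**5 + 295*k**4 + 1665*k**3 + 5104*k**2 + 8028*k + 5040)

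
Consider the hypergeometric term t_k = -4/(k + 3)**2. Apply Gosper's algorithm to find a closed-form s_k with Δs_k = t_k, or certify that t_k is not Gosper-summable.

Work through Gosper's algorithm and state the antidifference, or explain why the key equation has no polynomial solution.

none — t_k is not Gosper-summable

Ratio r(k) = (k + 3)**2/(k + 4)**2.
Gosper form: A/B · C(k+1)/C(k) with A=k**2 + 6*k + 9, B=k**2 + 8*k + 16, C=1.
Key eq: (k**2 + 6*k + 9)·f(k+1) = (k**2 + 6*k + 9)·f(k) + (1).
From deg A=2, deg B=2, deg C=0: d=0.
f = c0 ⇒ A·f(k+1) − B(k−1)·f(k) − C = -1. The system {-1 = 0} is inconsistent; no antidifference.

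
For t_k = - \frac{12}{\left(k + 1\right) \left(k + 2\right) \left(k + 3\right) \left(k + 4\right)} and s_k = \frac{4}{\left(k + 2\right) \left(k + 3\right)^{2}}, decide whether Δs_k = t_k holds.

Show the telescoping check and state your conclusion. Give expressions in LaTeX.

Invalid: residual \frac{8 \left(4 k + 13\right)}{k^{6} + 17 k^{5} + 117 k^{4} + 415 k^{3} + 794 k^{2} + 768 k + 288} ≠ 0.

s_(k+1) = 4/((k + 3)*(k + 4)**2)
s_(k+1) − s_k = 4*(-3*k - 10)/(k**5 + 16*k**4 + 101*k**3 + 314*k**2 + 480*k + 288)
(s_(k+1) − s_k) − t_k = 8*(4*k + 13)/(k**6 + 17*k**5 + 117*k**4 + 415*k**3 + 794*k**2 + 768*k + 288)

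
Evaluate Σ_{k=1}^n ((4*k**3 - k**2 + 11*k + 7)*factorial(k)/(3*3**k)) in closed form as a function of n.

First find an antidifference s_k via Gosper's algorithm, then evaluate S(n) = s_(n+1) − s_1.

r(k) = (k + 1)*(11*k + 4*(k + 1)**3 - (k + 1)**2 + 18)/(3*(4*k**3 - k**2 + 11*k + 7)) after simplifying.
A = k/3 + 1/3, B = 1, C = k**3 - k**2/4 + 11*k/4 + 7/4.
Solve (k/3 + 1/3)·f(k+1) − (1)·f(k) = k**3 - k**2/4 + 11*k/4 + 7/4.
Bound: deg f ≤ 2.
Solve for f: f(k) = 3*(4*k**2 - k - 2)/4 (degree 2 ≤ 2).
Certificate R = B(k−1)f/C = 3*(4*k**2 - k - 2)/(4*k**3 - k**2 + 11*k + 7) gives s_k = (4*k**2 - k - 2)*factorial(k)/3**k.
s_(k+1) − s_k = (4*k**3 - k**2 + 11*k + 7)*factorial(k)/(3*3**k) = t_k.
s_(n+1) = 3**(-n - 1)*(4*n**2 + 7*n + 1)*factorial(n + 1) and s_(1) = 1/3, so S(n) = 3**(-n - 1)*(-3**n + 4*n**3*factorial(n) + 11*n**2*factorial(n) + 8*n*factorial(n) + factorial(n)).

S(n) = 3**(-n - 1)*(-3**n + 4*n**3*factorial(n) + 11*n**2*factorial(n) + 8*n*factorial(n) + factorial(n))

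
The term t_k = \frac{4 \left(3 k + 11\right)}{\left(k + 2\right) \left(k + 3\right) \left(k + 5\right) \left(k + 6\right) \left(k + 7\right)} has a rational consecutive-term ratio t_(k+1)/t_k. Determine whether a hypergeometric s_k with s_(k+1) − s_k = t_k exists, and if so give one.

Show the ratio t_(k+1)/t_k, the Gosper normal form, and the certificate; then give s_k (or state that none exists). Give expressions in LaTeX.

s_k = \frac{k \left(k^{2} + 13 k + 52\right)}{15 \left(k^{3} + 13 k^{2} + 52 k + 60\right)}

The ratio is (k + 2)*(k + 5)*(3*k + 14)/((k + 4)*(k + 8)*(3*k + 11)).
Gosper form: A/B · C(k+1)/C(k) with A=k + 2, B=k + 8, C=k**2 + 23*k/3 + 44/3.
Solve (k + 2)·f(k+1) − (k + 7)·f(k) = k**2 + 23*k/3 + 44/3.
deg f ≤ 5 (via 1,1,2).
Solve for f: f(k) = k*(k + 3)*(k + 4)*(k**2 + 13*k + 52)/180 (degree 5 ≤ 5).
R(k) = B(k−1)·f(k)/C(k) = k*(k + 3)*(k + 7)*(k**2 + 13*k + 52)/(60*(3*k + 11)); s_k = R·t_k = k*(k**2 + 13*k + 52)/(15*(k**3 + 13*k**2 + 52*k + 60)).
s_(k+1) − s_k = 4*(3*k + 11)/(k**5 + 23*k**4 + 203*k**3 + 853*k**2 + 1692*k + 1260) = t_k.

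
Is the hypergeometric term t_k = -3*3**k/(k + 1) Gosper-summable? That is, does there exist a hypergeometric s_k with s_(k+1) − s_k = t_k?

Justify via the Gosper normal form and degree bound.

No. Not Gosper-summable.

r(k) = 3*(k + 1)/(k + 2) after simplifying.
Take A(k)=3*k + 3, B(k)=k + 2, C(k)=1.
Key eq: (3*k + 3)·f(k+1) = (k + 1)·f(k) + (1).
Degrees (1,1,0) ⇒ d ≤ -1.
Bound -1 < 0, so the key equation has no polynomial solution.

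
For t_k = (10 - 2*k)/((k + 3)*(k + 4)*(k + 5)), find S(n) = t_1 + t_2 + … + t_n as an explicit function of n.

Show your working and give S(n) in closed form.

S(n) = 2*n/(n**2 + 9*n + 20)

r(k) = (k - 4)*(k + 3)/((k - 5)*(k + 6)) after simplifying.
Gosper form: A/B · C(k+1)/C(k) with A=k + 3, B=k + 6, C=k - 5.
f must satisfy (k + 3)·f(k+1) − (k + 5)·f(k) = k - 5.
deg f ≤ 2 (via 1,1,1).
Solve for f: f(k) = -k*(k + 19)/12 (degree 2 ≤ 2).
So s_k = (B(k−1)f/C)·t_k = (-k*(k + 5)*(k + 19)/(12*(k - 5)))·t_k = k*(k + 19)/(6*(k + 3)*(k + 4)).
s_(k+1) − s_k = 2*(5 - k)/(k**3 + 12*k**2 + 47*k + 60) = t_k.
s_(n+1) = (n**2 + 21*n + 20)/(6*(n**2 + 9*n + 20)) and s_(1) = 1/6, so S(n) = 2*n/(n**2 + 9*n + 20).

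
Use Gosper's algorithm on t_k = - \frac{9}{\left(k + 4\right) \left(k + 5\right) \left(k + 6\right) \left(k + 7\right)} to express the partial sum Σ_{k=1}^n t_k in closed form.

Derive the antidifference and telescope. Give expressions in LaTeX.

S(n) = \frac{n \left(- n^{2} - 18 n - 107\right)}{70 \left(n^{3} + 18 n^{2} + 107 n + 210\right)}

The ratio is (k + 4)/(k + 8).
Gosper form: A/B · C(k+1)/C(k) with A=k + 4, B=k + 8, C=1.
Key eq: (k + 4)·f(k+1) = (k + 7)·f(k) + (1).
Bound: deg f ≤ 3.
Match coefficients ⇒ f(k) = k*(k**2 + 15*k + 74)/360.
R(k) = B(k−1)·f(k)/C(k) = k*(k + 7)*(k**2 + 15*k + 74)/360; s_k = R·t_k = k*(-k**2 - 15*k - 74)/(40*(k + 4)*(k + 5)*(k + 6)).
Verify: -9/(k**4 + 22*k**3 + 179*k**2 + 638*k + 840) matches t_k.
Σ_(k=1)^n t_k = s_(n+1) − s_(1) = ((-n**3 - 18*n**2 - 107*n - 90)/(40*(n**3 + 18*n**2 + 107*n + 210))) − (-3/280), i.e. n*(-n**2 - 18*n - 107)/(70*(n**3 + 18*n**2 + 107*n + 210)).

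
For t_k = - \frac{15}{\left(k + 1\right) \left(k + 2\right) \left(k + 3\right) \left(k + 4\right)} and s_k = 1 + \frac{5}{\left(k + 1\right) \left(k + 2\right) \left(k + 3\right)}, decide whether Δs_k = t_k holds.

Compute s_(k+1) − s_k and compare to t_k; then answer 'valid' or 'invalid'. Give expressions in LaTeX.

s_(k+1) = 1 + 5/((k + 2)*(k + 3)*(k + 4))
s_(k+1) − s_k = -15/((k + 1)*(k + 2)*(k + 3)*(k + 4))
(s_(k+1) − s_k) − t_k = 0

Valid — Δs_k = t_k.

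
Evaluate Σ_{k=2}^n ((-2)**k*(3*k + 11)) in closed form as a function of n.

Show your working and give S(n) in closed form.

S(n) = 2*(-2)**n*n + 8*(-2)**n + 20

Compute t_(k+1)/t_k: get 2*(-3*k - 14)/(3*k + 11).
Gosper form: A/B · C(k+1)/C(k) with A=-2, B=1, C=k + 11/3.
f must satisfy (-2)·f(k+1) − (1)·f(k) = k + 11/3.
Degrees (0,0,1) ⇒ d ≤ 1.
Match coefficients ⇒ f(k) = -(k + 3)/3.
Certificate R = B(k−1)f/C = -(k + 3)/(3*k + 11) gives s_k = (-2)**k*(-k - 3).
Check: Δs_k = (-2)**k*(3*k + 11). ✓
Evaluate: s_(n+1) = 2*(-2)**n*(n + 4); subtract s_(2) = -20 ⇒ S(n) = 2*(-2)**n*n + 8*(-2)**n + 20.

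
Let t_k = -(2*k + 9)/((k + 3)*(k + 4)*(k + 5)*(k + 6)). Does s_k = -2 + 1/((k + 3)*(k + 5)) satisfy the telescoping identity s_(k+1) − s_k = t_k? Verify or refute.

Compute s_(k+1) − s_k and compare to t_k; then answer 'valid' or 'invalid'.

s_(k+1) = -2 + 1/((k + 4)*(k + 6))
s_(k+1) − s_k = (-2*k - 9)/(k**4 + 18*k**3 + 119*k**2 + 342*k + 360)
(s_(k+1) − s_k) − t_k = 0

Valid — Δs_k = t_k.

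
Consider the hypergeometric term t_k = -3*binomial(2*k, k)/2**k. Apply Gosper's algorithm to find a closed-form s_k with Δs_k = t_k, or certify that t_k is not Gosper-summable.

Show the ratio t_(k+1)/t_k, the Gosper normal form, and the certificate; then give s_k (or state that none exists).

no hypergeometric antidifference exists

r(k) = (2*k + 1)/(k + 1) after simplifying.
Factor: A=2*k + 1; B=k + 1; C=1.
f must satisfy (2*k + 1)·f(k+1) − (k)·f(k) = 1.
Degrees (1,1,0) ⇒ d ≤ -1.
Bound -1 < 0, so the key equation has no polynomial solution.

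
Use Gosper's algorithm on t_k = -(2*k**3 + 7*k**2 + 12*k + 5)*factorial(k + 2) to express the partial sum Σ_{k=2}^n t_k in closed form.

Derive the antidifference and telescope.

r(k) = (2*k**4 + 19*k**3 + 71*k**2 + 122*k + 78)/(2*k**3 + 7*k**2 + 12*k + 5) after simplifying.
Normal form (A,B,C) = (k + 3, 1, k**3 + 7*k**2/2 + 6*k + 5/2).
Solve (k + 3)·f(k+1) − (1)·f(k) = k**3 + 7*k**2/2 + 6*k + 5/2.
deg f ≤ 2 (via 1,0,3).
Solve for f: f(k) = (2*k**2 - k + 1)/2 (degree 2 ≤ 2).
So s_k = (B(k−1)f/C)·t_k = ((2*k**2 - k + 1)/(2*k**3 + 7*k**2 + 12*k + 5))·t_k = -(2*k**2 - k + 1)*factorial(k + 2).
Check: Δs_k = -(2*k**3 + 7*k**2 + 12*k + 5)*factorial(k + 2). ✓
Evaluate: s_(n+1) = -(2*n**2 + 3*n + 2)*factorial(n + 3); subtract s_(2) = -168 ⇒ S(n) = -2*n**2*factorial(n + 3) - 3*n*factorial(n + 3) - 2*factorial(n + 3) + 168.

S(n) = -2*n**2*factorial(n + 3) - 3*n*factorial(n + 3) - 2*factorial(n + 3) + 168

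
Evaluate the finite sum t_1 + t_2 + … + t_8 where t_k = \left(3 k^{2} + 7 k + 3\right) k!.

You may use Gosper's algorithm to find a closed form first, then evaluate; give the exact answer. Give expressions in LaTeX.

Σ = 11249273

t_(k+1)/t_k = (k + 1)*(7*k + 3*(k + 1)**2 + 10)/(3*k**2 + 7*k + 3).
Normal form (A,B,C) = (k + 1, 1, k**2 + 7*k/3 + 1).
Set up (k + 1)·f(k+1) − (1)·f(k) − (k**2 + 7*k/3 + 1) = 0.
deg f ≤ 1 (via 1,0,2).
Solving with deg f ≤ 1: f(k) = (3*k + 4)/3.
R(k) = B(k−1)·f(k)/C(k) = (3*k + 4)/(3*k**2 + 7*k + 3); s_k = R·t_k = (3*k + 4)*factorial(k).
Verify: (3*k**2 + 7*k + 3)*factorial(k) matches t_k.
Σ_(k=1)^(8) t_k = s_(9) − s_(1) = 11249280 − (7) = 11249273.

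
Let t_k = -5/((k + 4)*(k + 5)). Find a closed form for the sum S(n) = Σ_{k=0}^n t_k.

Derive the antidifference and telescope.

Step 1: r(k) = (k + 4)/(k + 6).
So A=k + 4 and B=k + 6, with C=1.
Key eq: (k + 4)·f(k+1) = (k + 5)·f(k) + (1).
Bound: deg f ≤ 1.
Solving with deg f ≤ 1: f(k) = k/4.
Then R = B(k−1)f/C = k*(k + 5)/4, so s_k = R(k)·t_k = -5*k/(4*k + 16).
s_(k+1) − s_k = -5/(k**2 + 9*k + 20) = t_k.
Σ_(k=0)^n t_k = s_(n+1) − s_(0) = (5*(-n - 1)/(4*(n + 5))) − (0), i.e. 5*(-n - 1)/(4*(n + 5)).

S(n) = 5*(-n - 1)/(4*(n + 5))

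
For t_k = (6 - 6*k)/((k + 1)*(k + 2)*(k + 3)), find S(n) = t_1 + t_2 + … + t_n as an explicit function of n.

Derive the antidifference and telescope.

The ratio is k*(k + 1)/((k - 1)*(k + 4)).
A = k + 1, B = k + 4, C = k - 1.
Set up (k + 1)·f(k+1) − (k + 3)·f(k) − (k - 1) = 0.
deg f ≤ 2 (via 1,1,1).
Coefficient equations give f(k) = -k.
Then R = B(k−1)f/C = -k*(k + 3)/(k - 1), so s_k = R(k)·t_k = 6*k/((k + 1)*(k + 2)).
s_(k+1) − s_k = 6*(1 - k)/(k**3 + 6*k**2 + 11*k + 6) = t_k.
s_(n+1) = 6*(n + 1)/(n**2 + 5*n + 6) and s_(1) = 1, so S(n) = n*(1 - n)/(n**2 + 5*n + 6).

S(n) = n*(1 - n)/(n**2 + 5*n + 6)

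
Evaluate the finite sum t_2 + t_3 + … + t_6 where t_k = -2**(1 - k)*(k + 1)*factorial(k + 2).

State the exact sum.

Σ = -11316

Compute t_(k+1)/t_k: get (k + 2)*(k + 3)/(2*(k + 1)).
A = k/2 + 3/2, B = 1, C = k + 1.
f must satisfy (k/2 + 3/2)·f(k+1) − (1)·f(k) = k + 1.
From deg A=1, deg B=0, deg C=1: d=0.
Match coefficients ⇒ f(k) = 2.
Get s_k = R·t_k = -2**(2 - k)*factorial(k + 2) with R(k) = B(k−1)f(k)/C(k) = 2/(k + 1).
Check: Δs_k = -2**(1 - k)*(k + 1)*factorial(k + 2). ✓
Telescoping: Σ = s_(7) − s_(2) = -11340 − (-24) = -11316.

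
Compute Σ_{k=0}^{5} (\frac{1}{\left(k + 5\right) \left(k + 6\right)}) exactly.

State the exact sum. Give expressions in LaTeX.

Σ = 6/55

Ratio r(k) = (k + 5)/(k + 7).
So A=k + 5 and B=k + 7, with C=1.
Need (k + 5)·f(k+1) − (k + 6)·f(k) = 1.
Degrees (1,1,0) ⇒ d ≤ 1.
Match coefficients ⇒ f(k) = k/5.
Get s_k = R·t_k = k/(5*(k + 5)) with R(k) = B(k−1)f(k)/C(k) = k*(k + 6)/5.
Δs = 1/(k**2 + 11*k + 30), as required.
Σ_(k=0)^(5) t_k = s_(6) − s_(0) = 6/55 − (0) = 6/55.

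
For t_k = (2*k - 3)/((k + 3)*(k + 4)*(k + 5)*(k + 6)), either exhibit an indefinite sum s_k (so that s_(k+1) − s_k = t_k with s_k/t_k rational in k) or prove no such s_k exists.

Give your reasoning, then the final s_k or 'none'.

The ratio is (k + 3)*(2*k - 1)/((k + 7)*(2*k - 3)).
Take A(k)=k + 3, B(k)=k + 7, C(k)=k - 3/2.
Solve (k + 3)·f(k+1) − (k + 6)·f(k) = k - 3/2.
deg f ≤ 3 (via 1,1,1).
Match coefficients ⇒ f(k) = -k/2.
So s_k = (B(k−1)f/C)·t_k = (-k*(k + 6)/(2*k - 3))·t_k = -k/((k + 3)*(k + 4)*(k + 5)).
Δs = (2*k - 3)/(k**4 + 18*k**3 + 119*k**2 + 342*k + 360), as required.

s_k = -k/((k + 3)*(k + 4)*(k + 5))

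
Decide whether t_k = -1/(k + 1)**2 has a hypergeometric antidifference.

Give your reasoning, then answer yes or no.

Compute t_(k+1)/t_k: get (k + 1)**2/(k + 2)**2.
Gosper form: A/B · C(k+1)/C(k) with A=k**2 + 2*k + 1, B=k**2 + 4*k + 4, C=1.
Need (k**2 + 2*k + 1)·f(k+1) − (k**2 + 2*k + 1)·f(k) = 1.
From deg A=2, deg B=2, deg C=0: d=0.
Put f(k) = c0: A·f(k+1) − B(k−1)·f(k) − C = -1; need -1 = 0 — inconsistent ⇒ no f, not summable.

No; the coefficient equations for f are inconsistent.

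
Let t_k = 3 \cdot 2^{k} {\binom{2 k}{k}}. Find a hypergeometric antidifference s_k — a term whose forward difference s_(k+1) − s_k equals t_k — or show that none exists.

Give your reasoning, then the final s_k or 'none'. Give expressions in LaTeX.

no hypergeometric antidifference exists

The ratio is 4*(2*k + 1)/(k + 1).
Normal form (A,B,C) = (8*k + 4, k + 1, 1).
Key eq: (8*k + 4)·f(k+1) = (k)·f(k) + (1).
Bound: deg f ≤ -1.
d = -1 < 0 ⇒ no nonzero polynomial f; not summable.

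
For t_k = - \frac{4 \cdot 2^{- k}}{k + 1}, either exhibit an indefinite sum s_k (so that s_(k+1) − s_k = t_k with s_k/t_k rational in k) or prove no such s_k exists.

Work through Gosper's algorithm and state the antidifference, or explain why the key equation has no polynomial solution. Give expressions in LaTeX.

no hypergeometric antidifference exists

t_(k+1)/t_k = (k + 1)/(2*(k + 2)).
Factor: A=k/2 + 1/2; B=k + 2; C=1.
Solve (k/2 + 1/2)·f(k+1) − (k + 1)·f(k) = 1.
Bound: deg f ≤ -1.
Bound -1 < 0, so the key equation has no polynomial solution.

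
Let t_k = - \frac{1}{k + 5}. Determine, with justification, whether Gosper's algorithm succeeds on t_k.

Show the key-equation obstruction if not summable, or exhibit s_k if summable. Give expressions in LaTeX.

t_(k+1)/t_k = (k + 5)/(k + 6).
Normal form (A,B,C) = (k + 5, k + 6, 1).
f must satisfy (k + 5)·f(k+1) − (k + 5)·f(k) = 1.
Degrees (1,1,0) ⇒ d ≤ 0.
Generic f = c0 gives residual -1; -1 = 0 cannot hold, so t_k is not Gosper-summable.

No — t_k has no hypergeometric antidifference.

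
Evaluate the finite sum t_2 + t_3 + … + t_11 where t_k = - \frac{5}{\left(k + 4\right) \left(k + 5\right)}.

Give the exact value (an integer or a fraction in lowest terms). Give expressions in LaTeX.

Step 1: r(k) = (k + 4)/(k + 6).
A = k + 4, B = k + 6, C = 1.
Need (k + 4)·f(k+1) − (k + 5)·f(k) = 1.
Degrees (1,1,0) ⇒ d ≤ 1.
Coefficient equations give f(k) = k/4.
Certificate R = B(k−1)f/C = k*(k + 5)/4 gives s_k = -5*k/(4*k + 16).
Δs = -5/(k**2 + 9*k + 20), as required.
Sum = s_(12) − s_(2); s_(12) = -15/16, s_(2) = -5/12 ⇒ -25/48.

Σ = -25/48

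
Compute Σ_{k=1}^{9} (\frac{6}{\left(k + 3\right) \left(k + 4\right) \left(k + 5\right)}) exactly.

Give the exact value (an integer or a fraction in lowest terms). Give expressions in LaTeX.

Σ = 243/1820

Compute t_(k+1)/t_k: get (k + 3)/(k + 6).
Normal form (A,B,C) = (k + 3, k + 6, 1).
Set up (k + 3)·f(k+1) − (k + 5)·f(k) − (1) = 0.
deg f ≤ 2 (via 1,1,0).
Match coefficients ⇒ f(k) = k*(k + 7)/24.
Certificate R = B(k−1)f/C = k*(k + 5)*(k + 7)/24 gives s_k = k*(k + 7)/(4*(k + 3)*(k + 4)).
Check: Δs_k = 6/(k**3 + 12*k**2 + 47*k + 60). ✓
Σ_(k=1)^(9) t_k = s_(10) − s_(1) = 85/364 − (1/10) = 243/1820.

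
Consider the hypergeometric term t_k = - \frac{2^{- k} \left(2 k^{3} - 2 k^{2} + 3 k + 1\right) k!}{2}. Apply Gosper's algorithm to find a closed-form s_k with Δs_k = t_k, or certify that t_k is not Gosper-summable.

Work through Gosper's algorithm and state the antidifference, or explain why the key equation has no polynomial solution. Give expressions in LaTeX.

Step 1: r(k) = (2*k**4 + 6*k**3 + 9*k**2 + 9*k + 4)/(2*(2*k**3 - 2*k**2 + 3*k + 1)).
A = k/2 + 1/2, B = 1, C = k**3 - k**2 + 3*k/2 + 1/2.
Key eq: (k/2 + 1/2)·f(k+1) = (1)·f(k) + (k**3 - k**2 + 3*k/2 + 1/2).
d = 2 from the (1,0,3) case.
Coefficient equations give f(k) = 2*k**2 - 4*k - 3.
Certificate R = B(k−1)f/C = 2*(2*k**2 - 4*k - 3)/(2*k**3 - 2*k**2 + 3*k + 1) gives s_k = (-2*k**2 + 4*k + 3)*factorial(k)/2**k.
Δs = -(2*k**3 - 2*k**2 + 3*k + 1)*factorial(k)/(2*2**k), as required.

s_k = 2^{- k} \left(- 2 k^{2} + 4 k + 3\right) k!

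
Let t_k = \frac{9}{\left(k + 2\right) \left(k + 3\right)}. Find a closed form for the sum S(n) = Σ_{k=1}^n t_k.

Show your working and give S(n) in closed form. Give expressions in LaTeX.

The ratio is (k + 2)/(k + 4).
Factor: A=k + 2; B=k + 4; C=1.
Set up (k + 2)·f(k+1) − (k + 3)·f(k) − (1) = 0.
Degrees (1,1,0) ⇒ d ≤ 1.
Match coefficients ⇒ f(k) = k/2.
Certificate R = B(k−1)f/C = k*(k + 3)/2 gives s_k = 9*k/(2*(k + 2)).
s_(k+1) − s_k = 9/(k**2 + 5*k + 6) = t_k.
Σ_(k=1)^n t_k = s_(n+1) − s_(1) = (9*(n + 1)/(2*(n + 3))) − (3/2), i.e. 3*n/(n + 3).

S(n) = \frac{3 n}{n + 3}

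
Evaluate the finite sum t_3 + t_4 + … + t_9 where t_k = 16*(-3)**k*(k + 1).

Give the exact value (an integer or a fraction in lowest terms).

Compute t_(k+1)/t_k: get 3*(-k - 2)/(k + 1).
Take A(k)=-3, B(k)=1, C(k)=k + 1.
f must satisfy (-3)·f(k+1) − (1)·f(k) = k + 1.
deg f ≤ 1 (via 0,0,1).
A polynomial solution: f(k) = -(4*k + 1)/16.
Get s_k = R·t_k = (-3)**k*(-4*k - 1) with R(k) = B(k−1)f(k)/C(k) = -(4*k + 1)/(16*(k + 1)).
Δs = 16*(-3)**k*(k + 1), as required.
Sum = s_(10) − s_(3); s_(10) = -2421009, s_(3) = 351 ⇒ -2421360.

Σ = -2421360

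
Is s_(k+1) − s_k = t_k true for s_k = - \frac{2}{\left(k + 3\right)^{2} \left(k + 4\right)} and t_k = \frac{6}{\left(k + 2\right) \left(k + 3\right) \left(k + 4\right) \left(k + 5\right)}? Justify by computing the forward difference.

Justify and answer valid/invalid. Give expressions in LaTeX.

Invalid: residual \frac{4 \left(- 2 k - 7\right)}{k^{6} + 21 k^{5} + 181 k^{4} + 819 k^{3} + 2050 k^{2} + 2688 k + 1440} ≠ 0.

s_(k+1) = -2/((k + 4)**2*(k + 5))
s_(k+1) − s_k = 2*(3*k + 11)/(k**5 + 19*k**4 + 143*k**3 + 533*k**2 + 984*k + 720)
(s_(k+1) − s_k) − t_k = 4*(-2*k - 7)/(k**6 + 21*k**5 + 181*k**4 + 819*k**3 + 2050*k**2 + 2688*k + 1440)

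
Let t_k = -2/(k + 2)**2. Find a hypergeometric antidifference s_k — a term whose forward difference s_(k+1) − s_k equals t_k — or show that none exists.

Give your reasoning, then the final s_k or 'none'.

Ratio r(k) = (k + 2)**2/(k + 3)**2.
Factor: A=k**2 + 4*k + 4; B=k**2 + 6*k + 9; C=1.
f must satisfy (k**2 + 4*k + 4)·f(k+1) − (k**2 + 4*k + 4)·f(k) = 1.
Bound: deg f ≤ 0.
Put f(k) = c0: A·f(k+1) − B(k−1)·f(k) − C = -1; need -1 = 0 — inconsistent ⇒ no f, not summable.

none — t_k is not Gosper-summable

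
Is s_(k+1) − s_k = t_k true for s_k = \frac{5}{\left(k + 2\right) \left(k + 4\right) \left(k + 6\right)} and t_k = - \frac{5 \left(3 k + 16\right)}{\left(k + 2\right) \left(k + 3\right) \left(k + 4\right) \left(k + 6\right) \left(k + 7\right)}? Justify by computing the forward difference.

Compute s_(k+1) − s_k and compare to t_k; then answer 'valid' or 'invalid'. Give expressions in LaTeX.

Invalid: residual \frac{5 \left(4 k + 23\right)}{k^{6} + 27 k^{5} + 295 k^{4} + 1665 k^{3} + 5104 k^{2} + 8028 k + 5040} ≠ 0.

s_(k+1) = 5/((k + 3)*(k + 5)*(k + 7))
s_(k+1) − s_k = 5/((k + 3)*(k + 5)*(k + 7)) - 5/((k + 2)*(k + 4)*(k + 6))
(s_(k+1) − s_k) − t_k = 5*(4*k + 23)/(k**6 + 27*k**5 + 295*k**4 + 1665*k**3 + 5104*k**2 + 8028*k + 5040)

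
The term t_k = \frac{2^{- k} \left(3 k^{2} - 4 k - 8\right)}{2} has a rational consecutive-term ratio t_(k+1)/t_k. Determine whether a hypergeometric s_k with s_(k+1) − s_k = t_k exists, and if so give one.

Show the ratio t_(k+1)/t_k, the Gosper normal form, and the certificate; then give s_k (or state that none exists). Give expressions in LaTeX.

s_k = 2^{- k} \left(- 3 k^{2} - 2 k + 3\right)

Compute t_(k+1)/t_k: get (3*k**2 + 2*k - 9)/(2*(3*k**2 - 4*k - 8)).
Normal form (A,B,C) = (1/2, 1, k**2 - 4*k/3 - 8/3).
Need (1/2)·f(k+1) − (1)·f(k) = k**2 - 4*k/3 - 8/3.
d = 2 from the (0,0,2) case.
Solve for f: f(k) = -2*(3*k**2 + 2*k - 3)/3 (degree 2 ≤ 2).
Certificate R = B(k−1)f/C = -2*(3*k**2 + 2*k - 3)/(3*k**2 - 4*k - 8) gives s_k = (-3*k**2 - 2*k + 3)/2**k.
Verify: (3*k**2 - 4*k - 8)/(2*2**k) matches t_k.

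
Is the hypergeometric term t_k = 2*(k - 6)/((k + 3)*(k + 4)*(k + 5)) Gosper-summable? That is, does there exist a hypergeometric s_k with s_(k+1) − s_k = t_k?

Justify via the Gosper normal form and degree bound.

r(k) = (k - 5)*(k + 3)/((k - 6)*(k + 6)) after simplifying.
Normal form (A,B,C) = (k + 3, k + 6, k - 6).
Need (k + 3)·f(k+1) − (k + 5)·f(k) = k - 6.
From deg A=1, deg B=1, deg C=1: d=2.
Match coefficients ⇒ f(k) = -k*(k + 15)/8.
R(k) = B(k−1)·f(k)/C(k) = -k*(k + 5)*(k + 15)/(8*(k - 6)); s_k = R·t_k = k*(-k - 15)/(4*(k + 3)*(k + 4)).
Δs = 2*(k - 6)/(k**3 + 12*k**2 + 47*k + 60), as required.

Yes. s_k = k*(-k - 15)/(4*(k + 3)*(k + 4)).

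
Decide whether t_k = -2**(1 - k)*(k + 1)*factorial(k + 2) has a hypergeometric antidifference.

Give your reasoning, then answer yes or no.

Yes. s_k = -2**(2 - k)*factorial(k + 2).

Ratio r(k) = (k + 2)*(k + 3)/(2*(k + 1)).
Normal form (A,B,C) = (k/2 + 3/2, 1, k + 1).
Key eq: (k/2 + 3/2)·f(k+1) = (1)·f(k) + (k + 1).
Bound: deg f ≤ 0.
Solving with deg f ≤ 0: f(k) = 2.
So s_k = (B(k−1)f/C)·t_k = (2/(k + 1))·t_k = -2**(2 - k)*factorial(k + 2).
Check: Δs_k = -2**(1 - k)*(k + 1)*factorial(k + 2). ✓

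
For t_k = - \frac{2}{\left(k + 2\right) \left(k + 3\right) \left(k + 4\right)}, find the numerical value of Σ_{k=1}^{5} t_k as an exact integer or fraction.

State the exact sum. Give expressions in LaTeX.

Σ = -5/72

r(k) = (k + 2)/(k + 5) after simplifying.
A = k + 2, B = k + 5, C = 1.
Key eq: (k + 2)·f(k+1) = (k + 4)·f(k) + (1).
deg f ≤ 2 (via 1,1,0).
Solve for f: f(k) = k*(k + 5)/12 (degree 2 ≤ 2).
R(k) = B(k−1)·f(k)/C(k) = k*(k + 4)*(k + 5)/12; s_k = R·t_k = k*(-k - 5)/(6*(k + 2)*(k + 3)).
Δs = -2/(k**3 + 9*k**2 + 26*k + 24), as required.
Σ_(k=1)^(5) t_k = s_(6) − s_(1) = -11/72 − (-1/12) = -5/72.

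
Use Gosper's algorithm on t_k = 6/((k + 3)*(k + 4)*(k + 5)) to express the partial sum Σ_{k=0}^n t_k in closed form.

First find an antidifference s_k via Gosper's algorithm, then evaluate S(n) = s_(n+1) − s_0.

S(n) = (n**2 + 9*n + 8)/(4*(n**2 + 9*n + 20))

Ratio r(k) = (k + 3)/(k + 6).
Factor: A=k + 3; B=k + 6; C=1.
f must satisfy (k + 3)·f(k+1) − (k + 5)·f(k) = 1.
Degrees (1,1,0) ⇒ d ≤ 2.
Solving with deg f ≤ 2: f(k) = k*(k + 7)/24.
Certificate R = B(k−1)f/C = k*(k + 5)*(k + 7)/24 gives s_k = k*(k + 7)/(4*(k + 3)*(k + 4)).
Δs = 6/(k**3 + 12*k**2 + 47*k + 60), as required.
Σ_(k=0)^n t_k = s_(n+1) − s_(0) = ((n**2 + 9*n + 8)/(4*(n**2 + 9*n + 20))) − (0), i.e. (n**2 + 9*n + 8)/(4*(n**2 + 9*n + 20)).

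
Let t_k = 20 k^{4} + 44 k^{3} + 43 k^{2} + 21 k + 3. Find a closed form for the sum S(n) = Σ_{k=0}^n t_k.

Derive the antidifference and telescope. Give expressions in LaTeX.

S(n) = 4 n^{5} + 21 n^{4} + 43 n^{3} + 43 n^{2} + 20 n + 3

t_(k+1)/t_k = (20*k**4 + 124*k**3 + 295*k**2 + 319*k + 131)/(20*k**4 + 44*k**3 + 43*k**2 + 21*k + 3).
Factor: A=1; B=1; C=k**4 + 11*k**3/5 + 43*k**2/20 + 21*k/20 + 3/20.
Set up (1)·f(k+1) − (1)·f(k) − (k**4 + 11*k**3/5 + 43*k**2/20 + 21*k/20 + 3/20) = 0.
Degrees (0,0,4) ⇒ d ≤ 5.
Match coefficients ⇒ f(k) = k*(4*k**4 + k**3 - k**2 - 1)/20.
Certificate R = B(k−1)f/C = k*(4*k**4 + k**3 - k**2 - 1)/(20*k**4 + 44*k**3 + 43*k**2 + 21*k + 3) gives s_k = 4*k**5 + k**4 - k**3 - k.
Δs = 20*k**4 + 44*k**3 + 43*k**2 + 21*k + 3, as required.
Evaluate: s_(n+1) = 4*n**5 + 21*n**4 + 43*n**3 + 43*n**2 + 20*n + 3; subtract s_(0) = 0 ⇒ S(n) = 4*n**5 + 21*n**4 + 43*n**3 + 43*n**2 + 20*n + 3.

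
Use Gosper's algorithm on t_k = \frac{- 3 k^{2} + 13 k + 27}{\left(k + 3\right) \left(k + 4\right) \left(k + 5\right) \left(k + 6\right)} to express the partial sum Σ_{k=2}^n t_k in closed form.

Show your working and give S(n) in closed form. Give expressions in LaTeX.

S(n) = \frac{- 3 n^{3} + 60 n^{2} + 128 n - 185}{35 \left(n^{3} + 15 n^{2} + 74 n + 120\right)}

t_(k+1)/t_k = (k + 3)*(13*k - 3*(k + 1)**2 + 40)/((k + 7)*(-3*k**2 + 13*k + 27)).
So A=k + 3 and B=k + 7, with C=k**2 - 13*k/3 - 9.
Solve (k + 3)·f(k+1) − (k + 6)·f(k) = k**2 - 13*k/3 - 9.
d = 3 from the (1,1,2) case.
Solve for f: f(k) = -k*(k**2 + 102*k + 167)/90 (degree 3 ≤ 3).
Certificate R = B(k−1)f/C = -k*(k + 6)*(k**2 + 102*k + 167)/(30*(3*k**2 - 13*k - 27)) gives s_k = k*(k**2 + 102*k + 167)/(30*(k + 3)*(k + 4)*(k + 5)).
Verify: (-3*k**2 + 13*k + 27)/(k**4 + 18*k**3 + 119*k**2 + 342*k + 360) matches t_k.
Evaluate: s_(n+1) = (n**3 + 105*n**2 + 374*n + 270)/(30*(n**3 + 15*n**2 + 74*n + 120)); subtract s_(2) = 5/42 ⇒ S(n) = (-3*n**3 + 60*n**2 + 128*n - 185)/(35*(n**3 + 15*n**2 + 74*n + 120)).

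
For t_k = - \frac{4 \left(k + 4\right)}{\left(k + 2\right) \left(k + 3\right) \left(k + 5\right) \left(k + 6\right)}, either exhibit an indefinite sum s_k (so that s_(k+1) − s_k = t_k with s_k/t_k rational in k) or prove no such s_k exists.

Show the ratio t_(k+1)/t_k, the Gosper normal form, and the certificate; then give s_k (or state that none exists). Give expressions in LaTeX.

s_k = \frac{k \left(- k - 7\right)}{5 \left(k^{2} + 7 k + 10\right)}

Compute t_(k+1)/t_k: get (k + 2)*(k + 5)**2/((k + 4)**2*(k + 7)).
Take A(k)=k + 2, B(k)=k + 7, C(k)=k**2 + 8*k + 16.
Need (k + 2)·f(k+1) − (k + 6)·f(k) = k**2 + 8*k + 16.
Degrees (1,1,2) ⇒ d ≤ 4.
Match coefficients ⇒ f(k) = k*(k + 3)*(k + 4)*(k + 7)/20.
R(k) = B(k−1)·f(k)/C(k) = k*(k + 3)*(k + 6)*(k + 7)/(20*(k + 4)); s_k = R·t_k = k*(-k - 7)/(5*(k**2 + 7*k + 10)).
Δs = 4*(-k - 4)/(k**4 + 16*k**3 + 91*k**2 + 216*k + 180), as required.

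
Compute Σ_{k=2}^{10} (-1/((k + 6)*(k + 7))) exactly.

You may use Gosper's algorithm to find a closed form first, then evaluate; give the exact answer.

Ratio r(k) = (k + 6)/(k + 8).
A = k + 6, B = k + 8, C = 1.
Need (k + 6)·f(k+1) − (k + 7)·f(k) = 1.
deg f ≤ 1 (via 1,1,0).
Solve for f: f(k) = k/6 (degree 1 ≤ 1).
Get s_k = R·t_k = -k/(6*k + 36) with R(k) = B(k−1)f(k)/C(k) = k*(k + 7)/6.
Verify: -1/(k**2 + 13*k + 42) matches t_k.
Telescoping: Σ = s_(11) − s_(2) = -11/102 − (-1/24) = -9/136.

Σ = -9/136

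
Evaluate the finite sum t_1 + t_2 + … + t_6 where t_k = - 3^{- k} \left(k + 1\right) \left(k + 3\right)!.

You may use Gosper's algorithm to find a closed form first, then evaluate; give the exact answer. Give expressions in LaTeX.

Step 1: r(k) = (k + 2)*(k + 4)/(3*(k + 1)).
Gosper form: A/B · C(k+1)/C(k) with A=k/3 + 4/3, B=1, C=k + 1.
f must satisfy (k/3 + 4/3)·f(k+1) − (1)·f(k) = k + 1.
From deg A=1, deg B=0, deg C=1: d=0.
Match coefficients ⇒ f(k) = 3.
Get s_k = R·t_k = -3**(1 - k)*factorial(k + 3) with R(k) = B(k−1)f(k)/C(k) = 3/(k + 1).
Check: Δs_k = -(k + 1)*factorial(k + 3)/3**k. ✓
Σ_(k=1)^(6) t_k = s_(7) − s_(1) = -44800/9 − (-24) = -44584/9.

Σ = -44584/9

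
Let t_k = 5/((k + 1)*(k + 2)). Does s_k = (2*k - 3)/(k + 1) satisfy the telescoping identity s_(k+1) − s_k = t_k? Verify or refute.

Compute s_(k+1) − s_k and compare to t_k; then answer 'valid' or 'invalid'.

Valid — Δs_k = t_k.

s_(k+1) = (2*k - 1)/(k + 2)
s_(k+1) − s_k = 5/(k**2 + 3*k + 2)
(s_(k+1) − s_k) − t_k = 0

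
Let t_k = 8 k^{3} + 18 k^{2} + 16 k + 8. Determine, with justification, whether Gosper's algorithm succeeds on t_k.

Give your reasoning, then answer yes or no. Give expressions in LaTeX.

Compute t_(k+1)/t_k: get (4*k**3 + 21*k**2 + 38*k + 25)/(4*k**3 + 9*k**2 + 8*k + 4).
Normal form (A,B,C) = (1, 1, k**3 + 9*k**2/4 + 2*k + 1).
Set up (1)·f(k+1) − (1)·f(k) − (k**3 + 9*k**2/4 + 2*k + 1) = 0.
From deg A=0, deg B=0, deg C=3: d=4.
Solve for f: f(k) = k*(2*k**3 + 2*k**2 + k + 3)/8 (degree 4 ≤ 4).
So s_k = (B(k−1)f/C)·t_k = (k*(2*k**3 + 2*k**2 + k + 3)/(2*(4*k**3 + 9*k**2 + 8*k + 4)))·t_k = k*(2*k**3 + 2*k**2 + k + 3).
Verify: 8*k**3 + 18*k**2 + 16*k + 8 matches t_k.

Yes. s_k = k \left(2 k^{3} + 2 k^{2} + k + 3\right).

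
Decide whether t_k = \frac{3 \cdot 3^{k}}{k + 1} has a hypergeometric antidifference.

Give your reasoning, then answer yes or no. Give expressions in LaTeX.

No — t_k has no hypergeometric antidifference.

Ratio r(k) = 3*(k + 1)/(k + 2).
Factor: A=3*k + 3; B=k + 2; C=1.
Solve (3*k + 3)·f(k+1) − (k + 1)·f(k) = 1.
deg f ≤ -1 (via 1,1,0).
deg f ≤ -1 is impossible — no certificate.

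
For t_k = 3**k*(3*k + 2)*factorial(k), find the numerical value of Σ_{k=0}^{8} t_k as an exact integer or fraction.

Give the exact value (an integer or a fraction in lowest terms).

Compute t_(k+1)/t_k: get 3*(k + 1)*(3*k + 5)/(3*k + 2).
So A=3*k + 3 and B=1, with C=k + 2/3.
Set up (3*k + 3)·f(k+1) − (1)·f(k) − (k + 2/3) = 0.
d = 0 from the (1,0,1) case.
A polynomial solution: f(k) = 1/3.
R(k) = B(k−1)·f(k)/C(k) = 1/(3*k + 2); s_k = R·t_k = 3**k*factorial(k).
Δs = 3**k*(3*k + 2)*factorial(k), as required.
Σ_(k=0)^(8) t_k = s_(9) − s_(0) = 7142567040 − (1) = 7142567039.

Σ = 7142567039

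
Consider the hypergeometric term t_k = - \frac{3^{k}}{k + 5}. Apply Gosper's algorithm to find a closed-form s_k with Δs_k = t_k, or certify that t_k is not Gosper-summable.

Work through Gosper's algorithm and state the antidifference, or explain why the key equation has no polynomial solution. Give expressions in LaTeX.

t_(k+1)/t_k = 3*(k + 5)/(k + 6).
Normal form (A,B,C) = (3*k + 15, k + 6, 1).
Key eq: (3*k + 15)·f(k+1) = (k + 5)·f(k) + (1).
Bound: deg f ≤ -1.
Negative degree bound (-1): no f exists, t_k not Gosper-summable.

none — t_k is not Gosper-summable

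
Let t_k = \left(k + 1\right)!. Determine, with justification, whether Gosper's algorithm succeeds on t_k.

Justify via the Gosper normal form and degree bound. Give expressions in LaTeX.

No — t_k has no hypergeometric antidifference.

Compute t_(k+1)/t_k: get k + 2.
Take A(k)=k + 2, B(k)=1, C(k)=1.
Solve (k + 2)·f(k+1) − (1)·f(k) = 1.
deg f ≤ -1 (via 1,0,0).
deg f ≤ -1 is impossible — no certificate.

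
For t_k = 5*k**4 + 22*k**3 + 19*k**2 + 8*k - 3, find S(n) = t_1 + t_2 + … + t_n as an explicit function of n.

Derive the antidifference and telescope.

Ratio r(k) = (5*k**4 + 42*k**3 + 115*k**2 + 132*k + 51)/(5*k**4 + 22*k**3 + 19*k**2 + 8*k - 3).
Gosper form: A/B · C(k+1)/C(k) with A=1, B=1, C=k**4 + 22*k**3/5 + 19*k**2/5 + 8*k/5 - 3/5.
Key eq: (1)·f(k+1) = (1)·f(k) + (k**4 + 22*k**3/5 + 19*k**2/5 + 8*k/5 - 3/5).
From deg A=0, deg B=0, deg C=4: d=5.
A polynomial solution: f(k) = k*(k**4 + 3*k**3 - 3*k**2 - 4)/5.
Get s_k = R·t_k = k*(k**4 + 3*k**3 - 3*k**2 - 4) with R(k) = B(k−1)f(k)/C(k) = k*(k**4 + 3*k**3 - 3*k**2 - 4)/(5*k**4 + 22*k**3 + 19*k**2 + 8*k - 3).
Δs = 5*k**4 + 22*k**3 + 19*k**2 + 8*k - 3, as required.
Evaluate: s_(n+1) = n**5 + 8*n**4 + 19*n**3 + 19*n**2 + 4*n - 3; subtract s_(1) = -3 ⇒ S(n) = n*(n**4 + 8*n**3 + 19*n**2 + 19*n + 4).

S(n) = n*(n**4 + 8*n**3 + 19*n**2 + 19*n + 4)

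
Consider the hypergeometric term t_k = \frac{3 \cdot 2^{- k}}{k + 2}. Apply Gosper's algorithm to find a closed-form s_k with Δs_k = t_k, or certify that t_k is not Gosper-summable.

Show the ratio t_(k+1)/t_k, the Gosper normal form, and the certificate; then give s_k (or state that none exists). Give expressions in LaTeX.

not Gosper-summable; s_k does not exist

The ratio is (k + 2)/(2*(k + 3)).
Factor: A=k/2 + 1; B=k + 3; C=1.
Key eq: (k/2 + 1)·f(k+1) = (k + 2)·f(k) + (1).
Degrees (1,1,0) ⇒ d ≤ -1.
Negative degree bound (-1): no f exists, t_k not Gosper-summable.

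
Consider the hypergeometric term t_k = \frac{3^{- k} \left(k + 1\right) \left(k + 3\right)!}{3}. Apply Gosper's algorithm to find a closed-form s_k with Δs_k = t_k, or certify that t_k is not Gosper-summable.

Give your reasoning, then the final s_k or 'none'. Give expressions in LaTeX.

s_k = 3^{- k} \left(k + 3\right)!

t_(k+1)/t_k = (k + 2)*(k + 4)/(3*(k + 1)).
Gosper form: A/B · C(k+1)/C(k) with A=k/3 + 4/3, B=1, C=k + 1.
Solve (k/3 + 4/3)·f(k+1) − (1)·f(k) = k + 1.
From deg A=1, deg B=0, deg C=1: d=0.
Match coefficients ⇒ f(k) = 3.
Get s_k = R·t_k = factorial(k + 3)/3**k with R(k) = B(k−1)f(k)/C(k) = 3/(k + 1).
Δs = (k + 1)*factorial(k + 3)/(3*3**k), as required.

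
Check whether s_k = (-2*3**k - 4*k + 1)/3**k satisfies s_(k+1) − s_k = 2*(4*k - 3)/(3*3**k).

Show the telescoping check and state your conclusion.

s_(k+1) = (-6*3**k - 4*k - 3)/(3*3**k)
s_(k+1) − s_k = 2*(4*k - 3)/(3*3**k)
(s_(k+1) − s_k) − t_k = 0

Valid — Δs_k = t_k.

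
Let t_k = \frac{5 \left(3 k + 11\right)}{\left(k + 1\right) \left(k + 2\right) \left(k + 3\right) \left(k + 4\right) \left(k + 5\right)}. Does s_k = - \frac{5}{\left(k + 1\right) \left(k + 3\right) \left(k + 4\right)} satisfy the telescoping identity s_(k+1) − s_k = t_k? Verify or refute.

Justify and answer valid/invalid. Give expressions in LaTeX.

s_(k+1) = -5/((k + 2)*(k + 4)*(k + 5))
s_(k+1) − s_k = 5*(3*k + 7)/(k**5 + 15*k**4 + 85*k**3 + 225*k**2 + 274*k + 120)
(s_(k+1) − s_k) − t_k = -20/(k**5 + 15*k**4 + 85*k**3 + 225*k**2 + 274*k + 120)

Invalid: residual - \frac{20}{k^{5} + 15 k^{4} + 85 k^{3} + 225 k^{2} + 274 k + 120} ≠ 0.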